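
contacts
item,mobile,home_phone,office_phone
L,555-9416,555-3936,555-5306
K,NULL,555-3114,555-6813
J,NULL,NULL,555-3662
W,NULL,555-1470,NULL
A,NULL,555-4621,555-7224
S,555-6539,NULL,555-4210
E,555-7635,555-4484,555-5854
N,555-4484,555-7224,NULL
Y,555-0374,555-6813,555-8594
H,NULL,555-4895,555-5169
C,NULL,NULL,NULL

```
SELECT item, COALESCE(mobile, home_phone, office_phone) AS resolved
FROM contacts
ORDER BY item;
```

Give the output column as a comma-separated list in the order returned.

item=A: mobile=NULL, home_phone=555-4621 → 555-4621
item=C: mobile=NULL, home_phone=NULL, office_phone=NULL (all NULL) → NULL
item=E: mobile=555-7635 → 555-7635
item=H: mobile=NULL, home_phone=555-4895 → 555-4895
item=J: mobile=NULL, home_phone=NULL, office_phone=555-3662 → 555-3662
item=K: mobile=NULL, home_phone=555-3114 → 555-3114
item=L: mobile=555-9416 → 555-9416
item=N: mobile=555-4484 → 555-4484
item=S: mobile=555-6539 → 555-6539
item=W: mobile=NULL, home_phone=555-1470 → 555-1470
item=Y: mobile=555-0374 → 555-0374

555-4621, NULL, 555-7635, 555-4895, 555-3662, 555-3114, 555-9416, 555-4484, 555-6539, 555-1470, 555-0374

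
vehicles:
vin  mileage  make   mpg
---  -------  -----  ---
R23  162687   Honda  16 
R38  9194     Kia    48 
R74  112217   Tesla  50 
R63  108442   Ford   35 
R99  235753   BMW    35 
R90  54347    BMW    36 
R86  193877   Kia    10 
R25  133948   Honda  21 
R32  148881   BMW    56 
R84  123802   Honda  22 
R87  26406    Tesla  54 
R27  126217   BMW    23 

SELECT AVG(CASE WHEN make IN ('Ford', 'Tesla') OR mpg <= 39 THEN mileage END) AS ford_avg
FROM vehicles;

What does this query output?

127769.6

vin=R23: ✓ → 162687
vin=R38: ✗
vin=R74: ✓ → 112217
vin=R63: ✓ → 108442
vin=R99: ✓ → 235753
vin=R90: ✓ → 54347
vin=R86: ✓ → 193877
vin=R25: ✓ → 133948
vin=R32: ✗
vin=R84: ✓ → 123802
vin=R87: ✓ → 26406
vin=R27: ✓ → 126217
ford_avg = (162687 + 112217 + 108442 + 235753 + 54347 + 193877 + 133948 + 123802 + 26406 + 126217) / 10 = 127769.6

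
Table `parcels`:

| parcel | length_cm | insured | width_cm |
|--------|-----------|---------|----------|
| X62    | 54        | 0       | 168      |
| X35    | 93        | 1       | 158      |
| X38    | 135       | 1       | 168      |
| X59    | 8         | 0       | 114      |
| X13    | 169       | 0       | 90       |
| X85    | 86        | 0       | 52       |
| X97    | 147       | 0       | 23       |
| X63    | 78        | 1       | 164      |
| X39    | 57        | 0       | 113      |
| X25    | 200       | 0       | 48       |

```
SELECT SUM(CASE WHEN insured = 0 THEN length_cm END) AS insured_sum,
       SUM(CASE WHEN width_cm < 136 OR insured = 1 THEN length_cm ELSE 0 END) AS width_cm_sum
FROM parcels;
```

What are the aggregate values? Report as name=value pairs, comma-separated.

insured_sum=721, width_cm_sum=973

[insured_sum: insured = 0]
parcel=X62: ✓ → 54
parcel=X35: ✗
parcel=X38: ✗
parcel=X59: ✓ → 8
parcel=X13: ✓ → 169
parcel=X85: ✓ → 86
parcel=X97: ✓ → 147
parcel=X63: ✗
parcel=X39: ✓ → 57
parcel=X25: ✓ → 200
insured_sum = 54 + 8 + 169 + 86 + 147 + 57 + 200 = 721
—
[width_cm_sum: width_cm < 136 OR insured = 1]
parcel=X62: ✗
parcel=X35: ✓ → 93
parcel=X38: ✓ → 135
parcel=X59: ✓ → 8
parcel=X13: ✓ → 169
parcel=X85: ✓ → 86
parcel=X97: ✓ → 147
parcel=X63: ✓ → 78
parcel=X39: ✓ → 57
parcel=X25: ✓ → 200
width_cm_sum = 93 + 135 + 8 + 169 + 86 + 147 + 78 + 57 + 200 = 973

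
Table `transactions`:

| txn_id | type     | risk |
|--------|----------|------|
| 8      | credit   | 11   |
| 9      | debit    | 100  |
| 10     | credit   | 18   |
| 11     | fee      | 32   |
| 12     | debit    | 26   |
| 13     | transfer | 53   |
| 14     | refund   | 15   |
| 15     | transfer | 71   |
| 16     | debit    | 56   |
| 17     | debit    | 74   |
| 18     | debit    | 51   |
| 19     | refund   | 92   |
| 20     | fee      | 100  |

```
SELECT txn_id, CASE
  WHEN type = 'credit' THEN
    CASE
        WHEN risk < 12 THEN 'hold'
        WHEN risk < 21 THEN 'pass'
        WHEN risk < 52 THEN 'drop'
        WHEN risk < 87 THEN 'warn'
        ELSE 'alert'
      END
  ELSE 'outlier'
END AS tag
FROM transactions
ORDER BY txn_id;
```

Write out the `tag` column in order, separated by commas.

hold, outlier, pass, outlier, outlier, outlier, outlier, outlier, outlier, outlier, outlier, outlier, outlier

txn_id=8: type='credit' → inner[risk < 12] → hold
txn_id=9: type='debit' → outer ELSE → outlier
txn_id=10: type='credit' → inner[risk < 21] → pass
txn_id=11: type='fee' → outer ELSE → outlier
txn_id=12: type='debit' → outer ELSE → outlier
txn_id=13: type='transfer' → outer ELSE → outlier
txn_id=14: type='refund' → outer ELSE → outlier
txn_id=15: type='transfer' → outer ELSE → outlier
txn_id=16: type='debit' → outer ELSE → outlier
txn_id=17: type='debit' → outer ELSE → outlier
txn_id=18: type='debit' → outer ELSE → outlier
txn_id=19: type='refund' → outer ELSE → outlier
txn_id=20: type='fee' → outer ELSE → outlier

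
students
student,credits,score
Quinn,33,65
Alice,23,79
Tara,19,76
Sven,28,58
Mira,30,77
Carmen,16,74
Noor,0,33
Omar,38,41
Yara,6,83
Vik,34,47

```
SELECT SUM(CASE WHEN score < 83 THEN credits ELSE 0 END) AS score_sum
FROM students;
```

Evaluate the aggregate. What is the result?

221

student=Quinn: ✓ → 33
student=Alice: ✓ → 23
student=Tara: ✓ → 19
student=Sven: ✓ → 28
student=Mira: ✓ → 30
student=Carmen: ✓ → 16
student=Noor: ✓ → 0
student=Omar: ✓ → 38
student=Yara: ✗
student=Vik: ✓ → 34
score_sum = 33 + 23 + 19 + 28 + 30 + 16 + 38 + 34 = 221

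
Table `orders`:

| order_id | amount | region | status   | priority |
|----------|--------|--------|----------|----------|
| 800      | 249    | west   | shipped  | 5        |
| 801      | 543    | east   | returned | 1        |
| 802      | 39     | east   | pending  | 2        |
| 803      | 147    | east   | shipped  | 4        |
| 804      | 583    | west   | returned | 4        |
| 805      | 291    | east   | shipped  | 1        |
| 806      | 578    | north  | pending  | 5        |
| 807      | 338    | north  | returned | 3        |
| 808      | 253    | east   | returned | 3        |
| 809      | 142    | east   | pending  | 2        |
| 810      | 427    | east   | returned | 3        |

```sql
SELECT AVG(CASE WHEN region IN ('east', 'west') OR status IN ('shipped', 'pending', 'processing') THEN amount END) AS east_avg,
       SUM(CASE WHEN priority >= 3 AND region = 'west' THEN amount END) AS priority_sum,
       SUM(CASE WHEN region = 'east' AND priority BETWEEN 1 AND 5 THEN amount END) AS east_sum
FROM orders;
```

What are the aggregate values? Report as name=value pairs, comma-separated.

east_avg=325.2, priority_sum=832, east_sum=1842

[east_avg: region IN ('east', 'west') OR status IN ('shipped', 'pending', 'processing')]
order_id=800: ✓ → 249
order_id=801: ✓ → 543
order_id=802: ✓ → 39
order_id=803: ✓ → 147
order_id=804: ✓ → 583
order_id=805: ✓ → 291
order_id=806: ✓ → 578
order_id=807: ✗
order_id=808: ✓ → 253
order_id=809: ✓ → 142
order_id=810: ✓ → 427
east_avg = (249 + 543 + 39 + 147 + 583 + 291 + 578 + 253 + 142 + 427) / 10 = 325.2
—
[priority_sum: priority >= 3 AND region = 'west']
order_id=800: ✓ → 249
order_id=801: ✗
order_id=802: ✗
order_id=803: ✗
order_id=804: ✓ → 583
order_id=805: ✗
order_id=806: ✗
order_id=807: ✗
order_id=808: ✗
order_id=809: ✗
order_id=810: ✗
priority_sum = 249 + 583 = 832
—
[east_sum: region = 'east' AND priority BETWEEN 1 AND 5]
order_id=800: ✗
order_id=801: ✓ → 543
order_id=802: ✓ → 39
order_id=803: ✓ → 147
order_id=804: ✗
order_id=805: ✓ → 291
order_id=806: ✗
order_id=807: ✗
order_id=808: ✓ → 253
order_id=809: ✓ → 142
order_id=810: ✓ → 427
east_sum = 543 + 39 + 147 + 291 + 253 + 142 + 427 = 1842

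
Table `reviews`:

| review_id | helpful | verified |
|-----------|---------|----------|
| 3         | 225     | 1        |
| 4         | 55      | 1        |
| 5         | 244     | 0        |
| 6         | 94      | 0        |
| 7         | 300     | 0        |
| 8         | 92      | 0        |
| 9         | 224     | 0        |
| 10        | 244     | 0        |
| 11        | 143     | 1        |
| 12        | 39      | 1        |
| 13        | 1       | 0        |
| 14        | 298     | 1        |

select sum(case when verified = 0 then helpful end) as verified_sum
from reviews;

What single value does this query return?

1199

review_id=3: ✗
review_id=4: ✗
review_id=5: ✓ → 244
review_id=6: ✓ → 94
review_id=7: ✓ → 300
review_id=8: ✓ → 92
review_id=9: ✓ → 224
review_id=10: ✓ → 244
review_id=11: ✗
review_id=12: ✗
review_id=13: ✓ → 1
review_id=14: ✗
verified_sum = 244 + 94 + 300 + 92 + 224 + 244 + 1 = 1199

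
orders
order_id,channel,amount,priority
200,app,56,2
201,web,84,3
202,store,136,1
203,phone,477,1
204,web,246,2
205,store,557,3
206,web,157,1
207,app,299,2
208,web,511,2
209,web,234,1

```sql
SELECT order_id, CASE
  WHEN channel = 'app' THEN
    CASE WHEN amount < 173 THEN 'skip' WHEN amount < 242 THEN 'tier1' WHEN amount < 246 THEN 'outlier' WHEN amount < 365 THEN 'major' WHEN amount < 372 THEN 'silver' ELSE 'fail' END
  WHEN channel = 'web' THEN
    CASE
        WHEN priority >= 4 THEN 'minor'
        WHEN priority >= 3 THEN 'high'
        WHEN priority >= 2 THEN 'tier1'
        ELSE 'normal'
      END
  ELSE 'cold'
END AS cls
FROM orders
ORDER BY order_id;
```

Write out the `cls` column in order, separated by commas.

order_id=200: channel='app' → inner[amount < 173] → skip
order_id=201: channel='web' → inner[priority >= 3] → high
order_id=202: channel='store' → outer ELSE → cold
order_id=203: channel='phone' → outer ELSE → cold
order_id=204: channel='web' → inner[priority >= 2] → tier1
order_id=205: channel='store' → outer ELSE → cold
order_id=206: channel='web' → inner[ELSE] → normal
order_id=207: channel='app' → inner[amount < 365] → major
order_id=208: channel='web' → inner[priority >= 2] → tier1
order_id=209: channel='web' → inner[ELSE] → normal

skip, high, cold, cold, tier1, cold, normal, major, tier1, normal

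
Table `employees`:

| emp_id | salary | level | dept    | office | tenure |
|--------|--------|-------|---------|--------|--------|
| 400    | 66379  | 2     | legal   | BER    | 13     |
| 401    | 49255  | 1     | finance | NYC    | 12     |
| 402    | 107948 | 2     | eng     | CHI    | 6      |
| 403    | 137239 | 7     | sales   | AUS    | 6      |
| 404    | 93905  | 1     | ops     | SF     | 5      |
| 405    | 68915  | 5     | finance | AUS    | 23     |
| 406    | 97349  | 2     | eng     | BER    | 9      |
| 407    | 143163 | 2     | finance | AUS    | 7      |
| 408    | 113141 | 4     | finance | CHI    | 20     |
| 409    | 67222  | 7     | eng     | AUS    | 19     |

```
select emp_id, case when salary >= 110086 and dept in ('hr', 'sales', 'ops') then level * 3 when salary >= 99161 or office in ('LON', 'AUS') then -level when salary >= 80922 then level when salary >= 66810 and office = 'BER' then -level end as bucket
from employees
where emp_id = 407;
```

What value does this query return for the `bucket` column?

emp_id = 407: salary=143163, level=2, dept=finance, office=AUS, tenure=7.
salary >= 110086 and dept in ('hr', 'sales', 'ops') → false
salary >= 99161 or office in ('LON', 'AUS') → true → -2

-2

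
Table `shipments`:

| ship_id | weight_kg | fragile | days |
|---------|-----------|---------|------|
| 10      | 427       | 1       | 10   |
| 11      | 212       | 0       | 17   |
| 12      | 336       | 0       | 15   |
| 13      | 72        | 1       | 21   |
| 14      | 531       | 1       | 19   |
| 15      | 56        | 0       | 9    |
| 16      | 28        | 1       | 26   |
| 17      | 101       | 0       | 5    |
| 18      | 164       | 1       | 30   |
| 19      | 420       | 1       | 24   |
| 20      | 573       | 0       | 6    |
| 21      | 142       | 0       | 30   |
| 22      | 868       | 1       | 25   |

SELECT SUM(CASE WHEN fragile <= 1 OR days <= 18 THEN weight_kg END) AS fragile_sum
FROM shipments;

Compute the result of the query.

ship_id=10: ✓ → 427
ship_id=11: ✓ → 212
ship_id=12: ✓ → 336
ship_id=13: ✓ → 72
ship_id=14: ✓ → 531
ship_id=15: ✓ → 56
ship_id=16: ✓ → 28
ship_id=17: ✓ → 101
ship_id=18: ✓ → 164
ship_id=19: ✓ → 420
ship_id=20: ✓ → 573
ship_id=21: ✓ → 142
ship_id=22: ✓ → 868
fragile_sum = 427 + 212 + 336 + 72 + 531 + 56 + 28 + 101 + 164 + 420 + 573 + 142 + 868 = 3930

3930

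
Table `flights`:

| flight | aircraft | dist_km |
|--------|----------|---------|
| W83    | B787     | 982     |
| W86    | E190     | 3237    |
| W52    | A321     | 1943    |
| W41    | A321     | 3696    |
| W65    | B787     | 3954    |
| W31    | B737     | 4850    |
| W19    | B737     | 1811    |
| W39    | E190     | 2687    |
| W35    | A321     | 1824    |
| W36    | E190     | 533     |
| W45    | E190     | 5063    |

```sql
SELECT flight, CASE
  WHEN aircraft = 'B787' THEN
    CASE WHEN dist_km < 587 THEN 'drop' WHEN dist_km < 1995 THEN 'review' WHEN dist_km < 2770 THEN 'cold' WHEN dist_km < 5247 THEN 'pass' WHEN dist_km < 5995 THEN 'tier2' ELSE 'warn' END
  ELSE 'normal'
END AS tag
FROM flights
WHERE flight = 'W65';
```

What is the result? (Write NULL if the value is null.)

pass

flight = W65: aircraft=B787, dist_km=3954.
aircraft='B787' → inner[dist_km < 5247] → pass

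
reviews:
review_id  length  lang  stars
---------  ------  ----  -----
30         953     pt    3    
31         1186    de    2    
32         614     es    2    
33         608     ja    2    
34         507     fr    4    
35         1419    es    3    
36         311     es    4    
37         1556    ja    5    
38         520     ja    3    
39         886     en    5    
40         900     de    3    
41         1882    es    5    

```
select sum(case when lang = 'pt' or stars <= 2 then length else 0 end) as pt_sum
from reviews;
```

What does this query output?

review_id=30: ✓ → 953
review_id=31: ✓ → 1186
review_id=32: ✓ → 614
review_id=33: ✓ → 608
review_id=34: ✗
review_id=35: ✗
review_id=36: ✗
review_id=37: ✗
review_id=38: ✗
review_id=39: ✗
review_id=40: ✗
review_id=41: ✗
pt_sum = 953 + 1186 + 614 + 608 = 3361

3361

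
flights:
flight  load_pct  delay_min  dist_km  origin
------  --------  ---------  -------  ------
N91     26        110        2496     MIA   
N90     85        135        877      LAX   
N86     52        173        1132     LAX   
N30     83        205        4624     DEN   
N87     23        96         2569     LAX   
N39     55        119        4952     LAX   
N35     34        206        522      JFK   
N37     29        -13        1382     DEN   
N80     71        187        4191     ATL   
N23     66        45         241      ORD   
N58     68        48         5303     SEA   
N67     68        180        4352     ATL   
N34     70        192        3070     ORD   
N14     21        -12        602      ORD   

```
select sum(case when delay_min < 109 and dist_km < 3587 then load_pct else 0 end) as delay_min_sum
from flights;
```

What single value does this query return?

flight=N91: ✗
flight=N90: ✗
flight=N86: ✗
flight=N30: ✗
flight=N87: ✓ → 23
flight=N39: ✗
flight=N35: ✗
flight=N37: ✓ → 29
flight=N80: ✗
flight=N23: ✓ → 66
flight=N58: ✗
flight=N67: ✗
flight=N34: ✗
flight=N14: ✓ → 21
delay_min_sum = 23 + 29 + 66 + 21 = 139

139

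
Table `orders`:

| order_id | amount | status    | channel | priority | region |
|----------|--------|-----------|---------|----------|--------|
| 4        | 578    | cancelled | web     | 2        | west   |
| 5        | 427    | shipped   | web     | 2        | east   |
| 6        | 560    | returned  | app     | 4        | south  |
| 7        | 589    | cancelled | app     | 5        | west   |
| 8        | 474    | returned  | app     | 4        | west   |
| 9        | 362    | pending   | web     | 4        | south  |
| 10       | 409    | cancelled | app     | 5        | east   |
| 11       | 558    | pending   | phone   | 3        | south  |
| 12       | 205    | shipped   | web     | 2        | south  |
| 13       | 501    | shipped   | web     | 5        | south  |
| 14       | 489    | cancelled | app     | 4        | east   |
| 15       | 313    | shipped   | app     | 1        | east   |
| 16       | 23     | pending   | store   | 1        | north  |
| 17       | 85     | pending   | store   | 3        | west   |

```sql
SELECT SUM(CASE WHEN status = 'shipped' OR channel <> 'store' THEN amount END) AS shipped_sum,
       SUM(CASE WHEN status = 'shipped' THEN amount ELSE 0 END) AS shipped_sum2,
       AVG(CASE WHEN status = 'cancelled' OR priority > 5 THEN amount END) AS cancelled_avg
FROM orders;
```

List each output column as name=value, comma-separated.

[shipped_sum: status = 'shipped' OR channel <> 'store']
order_id=4: ✓ → 578
order_id=5: ✓ → 427
order_id=6: ✓ → 560
order_id=7: ✓ → 589
order_id=8: ✓ → 474
order_id=9: ✓ → 362
order_id=10: ✓ → 409
order_id=11: ✓ → 558
order_id=12: ✓ → 205
order_id=13: ✓ → 501
order_id=14: ✓ → 489
order_id=15: ✓ → 313
order_id=16: ✗
order_id=17: ✗
shipped_sum = 578 + 427 + 560 + 589 + 474 + 362 + 409 + 558 + 205 + 501 + 489 + 313 = 5465
—
[shipped_sum2: status = 'shipped']
order_id=4: ✗
order_id=5: ✓ → 427
order_id=6: ✗
order_id=7: ✗
order_id=8: ✗
order_id=9: ✗
order_id=10: ✗
order_id=11: ✗
order_id=12: ✓ → 205
order_id=13: ✓ → 501
order_id=14: ✗
order_id=15: ✓ → 313
order_id=16: ✗
order_id=17: ✗
shipped_sum2 = 427 + 205 + 501 + 313 = 1446
—
[cancelled_avg: status = 'cancelled' OR priority > 5]
order_id=4: ✓ → 578
order_id=5: ✗
order_id=6: ✗
order_id=7: ✓ → 589
order_id=8: ✗
order_id=9: ✗
order_id=10: ✓ → 409
order_id=11: ✗
order_id=12: ✗
order_id=13: ✗
order_id=14: ✓ → 489
order_id=15: ✗
order_id=16: ✗
order_id=17: ✗
cancelled_avg = (578 + 589 + 409 + 489) / 4 = 516.25

shipped_sum=5465, shipped_sum2=1446, cancelled_avg=516.25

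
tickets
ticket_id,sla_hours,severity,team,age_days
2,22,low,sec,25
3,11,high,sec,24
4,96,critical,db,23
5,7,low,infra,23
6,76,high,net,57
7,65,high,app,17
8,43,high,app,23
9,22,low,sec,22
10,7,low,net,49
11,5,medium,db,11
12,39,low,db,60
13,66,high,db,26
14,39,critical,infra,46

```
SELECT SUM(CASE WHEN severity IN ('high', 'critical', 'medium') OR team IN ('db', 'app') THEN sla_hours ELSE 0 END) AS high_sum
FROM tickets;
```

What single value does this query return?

440

ticket_id=2: ✗
ticket_id=3: ✓ → 11
ticket_id=4: ✓ → 96
ticket_id=5: ✗
ticket_id=6: ✓ → 76
ticket_id=7: ✓ → 65
ticket_id=8: ✓ → 43
ticket_id=9: ✗
ticket_id=10: ✗
ticket_id=11: ✓ → 5
ticket_id=12: ✓ → 39
ticket_id=13: ✓ → 66
ticket_id=14: ✓ → 39
high_sum = 11 + 96 + 76 + 65 + 43 + 5 + 39 + 66 + 39 = 440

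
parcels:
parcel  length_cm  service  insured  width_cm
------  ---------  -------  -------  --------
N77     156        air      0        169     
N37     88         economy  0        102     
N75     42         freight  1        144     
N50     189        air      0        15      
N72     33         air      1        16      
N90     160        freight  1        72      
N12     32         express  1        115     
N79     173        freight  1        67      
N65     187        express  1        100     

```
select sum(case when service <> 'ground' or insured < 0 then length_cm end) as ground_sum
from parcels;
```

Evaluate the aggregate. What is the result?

1060

parcel=N77: ✓ → 156
parcel=N37: ✓ → 88
parcel=N75: ✓ → 42
parcel=N50: ✓ → 189
parcel=N72: ✓ → 33
parcel=N90: ✓ → 160
parcel=N12: ✓ → 32
parcel=N79: ✓ → 173
parcel=N65: ✓ → 187
ground_sum = 156 + 88 + 42 + 189 + 33 + 160 + 32 + 173 + 187 = 1060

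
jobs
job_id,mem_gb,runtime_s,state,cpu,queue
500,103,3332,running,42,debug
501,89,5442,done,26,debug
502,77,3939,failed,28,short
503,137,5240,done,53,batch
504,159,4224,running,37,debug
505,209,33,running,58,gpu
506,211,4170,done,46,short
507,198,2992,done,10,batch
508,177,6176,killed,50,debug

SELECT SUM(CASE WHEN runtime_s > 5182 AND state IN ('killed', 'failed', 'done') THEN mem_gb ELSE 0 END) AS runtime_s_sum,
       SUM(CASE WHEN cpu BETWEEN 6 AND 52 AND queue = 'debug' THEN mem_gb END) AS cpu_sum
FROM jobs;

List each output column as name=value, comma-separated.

runtime_s_sum=403, cpu_sum=528

[runtime_s_sum: runtime_s > 5182 AND state IN ('killed', 'failed', 'done')]
job_id=500: ✗
job_id=501: ✓ → 89
job_id=502: ✗
job_id=503: ✓ → 137
job_id=504: ✗
job_id=505: ✗
job_id=506: ✗
job_id=507: ✗
job_id=508: ✓ → 177
runtime_s_sum = 89 + 137 + 177 = 403
—
[cpu_sum: cpu BETWEEN 6 AND 52 AND queue = 'debug']
job_id=500: ✓ → 103
job_id=501: ✓ → 89
job_id=502: ✗
job_id=503: ✗
job_id=504: ✓ → 159
job_id=505: ✗
job_id=506: ✗
job_id=507: ✗
job_id=508: ✓ → 177
cpu_sum = 103 + 89 + 159 + 177 = 528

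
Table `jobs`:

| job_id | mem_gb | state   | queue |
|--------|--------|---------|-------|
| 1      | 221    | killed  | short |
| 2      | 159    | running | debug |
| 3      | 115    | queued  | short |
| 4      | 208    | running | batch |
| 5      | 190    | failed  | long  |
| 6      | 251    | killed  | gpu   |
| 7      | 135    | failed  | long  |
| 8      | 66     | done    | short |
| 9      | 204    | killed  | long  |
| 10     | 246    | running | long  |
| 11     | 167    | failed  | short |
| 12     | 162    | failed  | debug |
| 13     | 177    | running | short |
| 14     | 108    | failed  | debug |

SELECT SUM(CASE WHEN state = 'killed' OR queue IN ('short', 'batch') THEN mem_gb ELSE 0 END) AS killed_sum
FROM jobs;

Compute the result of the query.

1409

job_id=1: ✓ → 221
job_id=2: ✗
job_id=3: ✓ → 115
job_id=4: ✓ → 208
job_id=5: ✗
job_id=6: ✓ → 251
job_id=7: ✗
job_id=8: ✓ → 66
job_id=9: ✓ → 204
job_id=10: ✗
job_id=11: ✓ → 167
job_id=12: ✗
job_id=13: ✓ → 177
job_id=14: ✗
killed_sum = 221 + 115 + 208 + 251 + 66 + 204 + 167 + 177 = 1409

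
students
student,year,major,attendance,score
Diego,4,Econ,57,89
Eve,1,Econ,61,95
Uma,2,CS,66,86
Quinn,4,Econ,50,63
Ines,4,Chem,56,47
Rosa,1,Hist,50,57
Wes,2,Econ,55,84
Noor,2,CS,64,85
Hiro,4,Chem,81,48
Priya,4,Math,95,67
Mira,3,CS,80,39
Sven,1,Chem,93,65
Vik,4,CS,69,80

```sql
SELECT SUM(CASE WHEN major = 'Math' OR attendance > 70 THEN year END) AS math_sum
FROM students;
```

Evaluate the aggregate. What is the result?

student=Diego: ✗
student=Eve: ✗
student=Uma: ✗
student=Quinn: ✗
student=Ines: ✗
student=Rosa: ✗
student=Wes: ✗
student=Noor: ✗
student=Hiro: ✓ → 4
student=Priya: ✓ → 4
student=Mira: ✓ → 3
student=Sven: ✓ → 1
student=Vik: ✗
math_sum = 4 + 4 + 3 + 1 = 12

12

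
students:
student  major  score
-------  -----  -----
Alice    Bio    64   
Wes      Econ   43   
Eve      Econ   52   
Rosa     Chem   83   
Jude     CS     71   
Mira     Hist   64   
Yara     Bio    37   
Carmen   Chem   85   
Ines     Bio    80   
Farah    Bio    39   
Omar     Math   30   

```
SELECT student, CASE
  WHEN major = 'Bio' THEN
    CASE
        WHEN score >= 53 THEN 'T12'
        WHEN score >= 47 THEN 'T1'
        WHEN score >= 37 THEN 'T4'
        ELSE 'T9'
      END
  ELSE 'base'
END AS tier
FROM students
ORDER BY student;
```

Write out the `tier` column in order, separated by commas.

T12, base, base, T4, T12, base, base, base, base, base, T4

student=Alice: major='Bio' → inner[score >= 53] → T12
student=Carmen: major='Chem' → outer ELSE → base
student=Eve: major='Econ' → outer ELSE → base
student=Farah: major='Bio' → inner[score >= 37] → T4
student=Ines: major='Bio' → inner[score >= 53] → T12
student=Jude: major='CS' → outer ELSE → base
student=Mira: major='Hist' → outer ELSE → base
student=Omar: major='Math' → outer ELSE → base
student=Rosa: major='Chem' → outer ELSE → base
student=Wes: major='Econ' → outer ELSE → base
student=Yara: major='Bio' → inner[score >= 37] → T4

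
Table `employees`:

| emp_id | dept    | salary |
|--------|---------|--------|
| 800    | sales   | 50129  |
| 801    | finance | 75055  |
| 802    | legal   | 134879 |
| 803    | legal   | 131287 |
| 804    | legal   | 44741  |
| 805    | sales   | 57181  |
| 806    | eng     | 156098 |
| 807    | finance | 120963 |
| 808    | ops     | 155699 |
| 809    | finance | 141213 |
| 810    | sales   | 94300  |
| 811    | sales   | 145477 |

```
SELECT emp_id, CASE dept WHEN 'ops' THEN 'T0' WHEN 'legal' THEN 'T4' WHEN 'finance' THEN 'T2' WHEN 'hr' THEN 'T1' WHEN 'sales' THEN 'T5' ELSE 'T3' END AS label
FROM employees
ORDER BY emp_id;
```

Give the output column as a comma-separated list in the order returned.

T5, T2, T4, T4, T4, T5, T3, T2, T0, T2, T5, T5

emp_id=800: dept='sales' → T5
emp_id=801: dept='finance' → T2
emp_id=802: dept='legal' → T4
emp_id=803: dept='legal' → T4
emp_id=804: dept='legal' → T4
emp_id=805: dept='sales' → T5
emp_id=806: ELSE → T3
emp_id=807: dept='finance' → T2
emp_id=808: dept='ops' → T0
emp_id=809: dept='finance' → T2
emp_id=810: dept='sales' → T5
emp_id=811: dept='sales' → T5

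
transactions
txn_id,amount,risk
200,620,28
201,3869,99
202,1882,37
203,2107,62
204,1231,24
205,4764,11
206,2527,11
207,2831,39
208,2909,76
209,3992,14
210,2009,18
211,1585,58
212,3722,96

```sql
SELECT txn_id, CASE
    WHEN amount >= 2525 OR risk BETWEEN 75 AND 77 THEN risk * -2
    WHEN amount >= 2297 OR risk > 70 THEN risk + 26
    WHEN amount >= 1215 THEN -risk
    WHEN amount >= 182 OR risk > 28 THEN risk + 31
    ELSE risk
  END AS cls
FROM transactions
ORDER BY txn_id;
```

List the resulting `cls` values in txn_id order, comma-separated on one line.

txn_id=200: amount >= 182 OR risk > 28 → 59
txn_id=201: amount >= 2525 OR risk BETWEEN 75 AND 77 → -198
txn_id=202: amount >= 1215 → -37
txn_id=203: amount >= 1215 → -62
txn_id=204: amount >= 1215 → -24
txn_id=205: amount >= 2525 OR risk BETWEEN 75 AND 77 → -22
txn_id=206: amount >= 2525 OR risk BETWEEN 75 AND 77 → -22
txn_id=207: amount >= 2525 OR risk BETWEEN 75 AND 77 → -78
txn_id=208: amount >= 2525 OR risk BETWEEN 75 AND 77 → -152
txn_id=209: amount >= 2525 OR risk BETWEEN 75 AND 77 → -28
txn_id=210: amount >= 1215 → -18
txn_id=211: amount >= 1215 → -58
txn_id=212: amount >= 2525 OR risk BETWEEN 75 AND 77 → -192

59, -198, -37, -62, -24, -22, -22, -78, -152, -28, -18, -58, -192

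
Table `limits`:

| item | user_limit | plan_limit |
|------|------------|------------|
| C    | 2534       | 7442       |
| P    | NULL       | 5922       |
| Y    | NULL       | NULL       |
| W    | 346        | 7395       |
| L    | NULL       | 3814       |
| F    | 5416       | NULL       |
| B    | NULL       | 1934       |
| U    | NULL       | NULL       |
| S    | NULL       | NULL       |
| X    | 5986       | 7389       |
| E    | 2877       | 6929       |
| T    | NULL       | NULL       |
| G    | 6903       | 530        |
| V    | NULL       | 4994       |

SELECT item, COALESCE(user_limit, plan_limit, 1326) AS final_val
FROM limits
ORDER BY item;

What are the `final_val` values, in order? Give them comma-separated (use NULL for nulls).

1934, 2534, 2877, 5416, 6903, 3814, 5922, 1326, 1326, 1326, 4994, 346, 5986, 1326

item=B: user_limit=NULL, plan_limit=1934 → 1934
item=C: user_limit=2534 → 2534
item=E: user_limit=2877 → 2877
item=F: user_limit=5416 → 5416
item=G: user_limit=6903 → 6903
item=L: user_limit=NULL, plan_limit=3814 → 3814
item=P: user_limit=NULL, plan_limit=5922 → 5922
item=S: user_limit=NULL, plan_limit=NULL, → literal 1326 → 1326
item=T: user_limit=NULL, plan_limit=NULL, → literal 1326 → 1326
item=U: user_limit=NULL, plan_limit=NULL, → literal 1326 → 1326
item=V: user_limit=NULL, plan_limit=4994 → 4994
item=W: user_limit=346 → 346
item=X: user_limit=5986 → 5986
item=Y: user_limit=NULL, plan_limit=NULL, → literal 1326 → 1326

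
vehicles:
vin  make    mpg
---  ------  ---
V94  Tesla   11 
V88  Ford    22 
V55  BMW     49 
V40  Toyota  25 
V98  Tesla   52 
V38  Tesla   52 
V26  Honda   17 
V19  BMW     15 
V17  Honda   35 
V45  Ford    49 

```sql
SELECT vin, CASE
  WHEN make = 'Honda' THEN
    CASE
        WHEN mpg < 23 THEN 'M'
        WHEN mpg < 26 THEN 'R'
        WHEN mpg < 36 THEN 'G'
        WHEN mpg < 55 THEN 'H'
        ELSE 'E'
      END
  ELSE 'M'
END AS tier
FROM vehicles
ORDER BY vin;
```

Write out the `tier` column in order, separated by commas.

vin=V17: make='Honda' → inner[mpg < 36] → G
vin=V19: make='BMW' → outer ELSE → M
vin=V26: make='Honda' → inner[mpg < 23] → M
vin=V38: make='Tesla' → outer ELSE → M
vin=V40: make='Toyota' → outer ELSE → M
vin=V45: make='Ford' → outer ELSE → M
vin=V55: make='BMW' → outer ELSE → M
vin=V88: make='Ford' → outer ELSE → M
vin=V94: make='Tesla' → outer ELSE → M
vin=V98: make='Tesla' → outer ELSE → M

G, M, M, M, M, M, M, M, M, M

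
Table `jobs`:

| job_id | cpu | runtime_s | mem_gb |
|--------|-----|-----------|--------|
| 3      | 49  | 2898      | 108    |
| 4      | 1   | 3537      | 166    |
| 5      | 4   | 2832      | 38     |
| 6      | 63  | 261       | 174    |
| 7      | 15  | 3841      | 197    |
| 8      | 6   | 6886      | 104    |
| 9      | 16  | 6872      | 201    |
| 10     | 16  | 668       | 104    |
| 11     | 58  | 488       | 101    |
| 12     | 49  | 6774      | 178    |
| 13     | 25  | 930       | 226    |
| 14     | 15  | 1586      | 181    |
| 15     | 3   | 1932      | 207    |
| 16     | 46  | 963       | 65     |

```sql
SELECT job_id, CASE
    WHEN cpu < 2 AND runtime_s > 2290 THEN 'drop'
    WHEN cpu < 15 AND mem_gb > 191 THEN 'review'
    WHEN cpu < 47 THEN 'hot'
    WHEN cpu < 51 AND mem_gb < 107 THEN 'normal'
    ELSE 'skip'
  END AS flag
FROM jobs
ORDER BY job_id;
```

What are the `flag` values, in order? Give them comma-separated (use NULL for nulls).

job_id=3: ELSE → skip
job_id=4: cpu < 2 AND runtime_s > 2290 → drop
job_id=5: cpu < 47 → hot
job_id=6: ELSE → skip
job_id=7: cpu < 47 → hot
job_id=8: cpu < 47 → hot
job_id=9: cpu < 47 → hot
job_id=10: cpu < 47 → hot
job_id=11: ELSE → skip
job_id=12: ELSE → skip
job_id=13: cpu < 47 → hot
job_id=14: cpu < 47 → hot
job_id=15: cpu < 15 AND mem_gb > 191 → review
job_id=16: cpu < 47 → hot

skip, drop, hot, skip, hot, hot, hot, hot, skip, skip, hot, hot, review, hot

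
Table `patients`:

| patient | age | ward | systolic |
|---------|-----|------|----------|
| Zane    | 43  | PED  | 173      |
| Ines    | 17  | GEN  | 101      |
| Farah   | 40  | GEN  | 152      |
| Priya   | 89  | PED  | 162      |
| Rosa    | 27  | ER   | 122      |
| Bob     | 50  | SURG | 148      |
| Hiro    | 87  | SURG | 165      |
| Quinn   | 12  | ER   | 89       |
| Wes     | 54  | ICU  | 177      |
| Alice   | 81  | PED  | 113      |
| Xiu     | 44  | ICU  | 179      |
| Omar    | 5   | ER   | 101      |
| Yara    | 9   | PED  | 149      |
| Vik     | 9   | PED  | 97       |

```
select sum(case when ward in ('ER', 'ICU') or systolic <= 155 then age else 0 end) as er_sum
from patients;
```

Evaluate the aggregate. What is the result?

patient=Zane: ✗
patient=Ines: ✓ → 17
patient=Farah: ✓ → 40
patient=Priya: ✗
patient=Rosa: ✓ → 27
patient=Bob: ✓ → 50
patient=Hiro: ✗
patient=Quinn: ✓ → 12
patient=Wes: ✓ → 54
patient=Alice: ✓ → 81
patient=Xiu: ✓ → 44
patient=Omar: ✓ → 5
patient=Yara: ✓ → 9
patient=Vik: ✓ → 9
er_sum = 17 + 40 + 27 + 50 + 12 + 54 + 81 + 44 + 5 + 9 + 9 = 348

348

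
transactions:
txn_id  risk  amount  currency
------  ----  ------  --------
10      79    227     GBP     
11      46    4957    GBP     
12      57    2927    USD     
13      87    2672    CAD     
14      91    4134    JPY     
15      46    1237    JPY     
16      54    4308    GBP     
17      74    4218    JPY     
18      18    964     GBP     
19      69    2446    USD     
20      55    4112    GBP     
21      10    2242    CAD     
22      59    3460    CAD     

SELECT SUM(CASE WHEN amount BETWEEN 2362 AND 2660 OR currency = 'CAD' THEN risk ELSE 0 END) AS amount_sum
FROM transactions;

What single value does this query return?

225

txn_id=10: ✗
txn_id=11: ✗
txn_id=12: ✗
txn_id=13: ✓ → 87
txn_id=14: ✗
txn_id=15: ✗
txn_id=16: ✗
txn_id=17: ✗
txn_id=18: ✗
txn_id=19: ✓ → 69
txn_id=20: ✗
txn_id=21: ✓ → 10
txn_id=22: ✓ → 59
amount_sum = 87 + 69 + 10 + 59 = 225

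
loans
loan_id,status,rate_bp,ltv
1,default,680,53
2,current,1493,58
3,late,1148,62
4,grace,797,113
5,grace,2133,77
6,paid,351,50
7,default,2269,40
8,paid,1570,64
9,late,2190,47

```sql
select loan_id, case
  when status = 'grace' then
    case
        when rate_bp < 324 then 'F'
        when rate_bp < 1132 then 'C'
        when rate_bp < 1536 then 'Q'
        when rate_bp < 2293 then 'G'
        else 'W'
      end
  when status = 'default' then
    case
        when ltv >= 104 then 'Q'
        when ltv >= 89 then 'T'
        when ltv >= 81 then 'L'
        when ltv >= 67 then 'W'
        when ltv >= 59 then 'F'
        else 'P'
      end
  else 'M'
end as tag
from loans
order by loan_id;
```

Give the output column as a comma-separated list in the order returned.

loan_id=1: status='default' → inner[ELSE] → P
loan_id=2: status='current' → outer ELSE → M
loan_id=3: status='late' → outer ELSE → M
loan_id=4: status='grace' → inner[rate_bp < 1132] → C
loan_id=5: status='grace' → inner[rate_bp < 2293] → G
loan_id=6: status='paid' → outer ELSE → M
loan_id=7: status='default' → inner[ELSE] → P
loan_id=8: status='paid' → outer ELSE → M
loan_id=9: status='late' → outer ELSE → M

P, M, M, C, G, M, P, M, M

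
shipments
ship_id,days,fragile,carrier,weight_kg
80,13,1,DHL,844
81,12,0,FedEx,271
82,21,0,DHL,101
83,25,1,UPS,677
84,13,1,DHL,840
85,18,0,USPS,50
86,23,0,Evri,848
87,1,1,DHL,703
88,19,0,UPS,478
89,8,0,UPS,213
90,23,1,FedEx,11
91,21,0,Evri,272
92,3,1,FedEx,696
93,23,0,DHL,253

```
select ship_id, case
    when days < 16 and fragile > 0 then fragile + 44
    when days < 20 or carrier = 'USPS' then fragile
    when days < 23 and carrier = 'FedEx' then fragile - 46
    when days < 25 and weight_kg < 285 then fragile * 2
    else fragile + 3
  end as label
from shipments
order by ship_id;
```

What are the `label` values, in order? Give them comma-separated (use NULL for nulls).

45, 0, 0, 4, 45, 0, 3, 45, 0, 0, 2, 0, 45, 0

ship_id=80: days < 16 and fragile > 0 → 45
ship_id=81: days < 20 or carrier = 'USPS' → 0
ship_id=82: days < 25 and weight_kg < 285 → 0
ship_id=83: ELSE → 4
ship_id=84: days < 16 and fragile > 0 → 45
ship_id=85: days < 20 or carrier = 'USPS' → 0
ship_id=86: ELSE → 3
ship_id=87: days < 16 and fragile > 0 → 45
ship_id=88: days < 20 or carrier = 'USPS' → 0
ship_id=89: days < 20 or carrier = 'USPS' → 0
ship_id=90: days < 25 and weight_kg < 285 → 2
ship_id=91: days < 25 and weight_kg < 285 → 0
ship_id=92: days < 16 and fragile > 0 → 45
ship_id=93: days < 25 and weight_kg < 285 → 0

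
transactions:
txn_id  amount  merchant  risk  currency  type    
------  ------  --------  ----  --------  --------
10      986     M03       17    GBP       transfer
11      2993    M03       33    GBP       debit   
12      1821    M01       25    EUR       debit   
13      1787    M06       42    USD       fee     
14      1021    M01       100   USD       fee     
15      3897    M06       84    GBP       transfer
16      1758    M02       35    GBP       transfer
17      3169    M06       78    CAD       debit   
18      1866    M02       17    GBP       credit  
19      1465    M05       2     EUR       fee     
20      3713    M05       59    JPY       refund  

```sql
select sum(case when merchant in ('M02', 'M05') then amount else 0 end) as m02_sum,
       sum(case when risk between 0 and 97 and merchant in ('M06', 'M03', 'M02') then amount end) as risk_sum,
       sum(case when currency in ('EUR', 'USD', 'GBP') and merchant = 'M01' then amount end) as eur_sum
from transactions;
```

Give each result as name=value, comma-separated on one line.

[m02_sum: merchant in ('M02', 'M05')]
txn_id=10: ✗
txn_id=11: ✗
txn_id=12: ✗
txn_id=13: ✗
txn_id=14: ✗
txn_id=15: ✗
txn_id=16: ✓ → 1758
txn_id=17: ✗
txn_id=18: ✓ → 1866
txn_id=19: ✓ → 1465
txn_id=20: ✓ → 3713
m02_sum = 1758 + 1866 + 1465 + 3713 = 8802
—
[risk_sum: risk between 0 and 97 and merchant in ('M06', 'M03', 'M02')]
txn_id=10: ✓ → 986
txn_id=11: ✓ → 2993
txn_id=12: ✗
txn_id=13: ✓ → 1787
txn_id=14: ✗
txn_id=15: ✓ → 3897
txn_id=16: ✓ → 1758
txn_id=17: ✓ → 3169
txn_id=18: ✓ → 1866
txn_id=19: ✗
txn_id=20: ✗
risk_sum = 986 + 2993 + 1787 + 3897 + 1758 + 3169 + 1866 = 16456
—
[eur_sum: currency in ('EUR', 'USD', 'GBP') and merchant = 'M01']
txn_id=10: ✗
txn_id=11: ✗
txn_id=12: ✓ → 1821
txn_id=13: ✗
txn_id=14: ✓ → 1021
txn_id=15: ✗
txn_id=16: ✗
txn_id=17: ✗
txn_id=18: ✗
txn_id=19: ✗
txn_id=20: ✗
eur_sum = 1821 + 1021 = 2842

m02_sum=8802, risk_sum=16456, eur_sum=2842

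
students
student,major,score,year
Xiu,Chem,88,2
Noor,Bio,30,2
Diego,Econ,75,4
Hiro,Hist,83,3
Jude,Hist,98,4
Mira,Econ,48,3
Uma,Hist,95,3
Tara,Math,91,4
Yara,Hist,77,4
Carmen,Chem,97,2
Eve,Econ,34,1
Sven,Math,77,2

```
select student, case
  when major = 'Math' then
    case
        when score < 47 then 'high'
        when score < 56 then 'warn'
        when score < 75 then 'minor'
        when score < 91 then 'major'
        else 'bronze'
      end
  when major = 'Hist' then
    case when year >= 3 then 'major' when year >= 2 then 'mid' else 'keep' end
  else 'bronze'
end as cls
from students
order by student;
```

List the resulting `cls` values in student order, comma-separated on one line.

student=Carmen: major='Chem' → outer ELSE → bronze
student=Diego: major='Econ' → outer ELSE → bronze
student=Eve: major='Econ' → outer ELSE → bronze
student=Hiro: major='Hist' → inner[year >= 3] → major
student=Jude: major='Hist' → inner[year >= 3] → major
student=Mira: major='Econ' → outer ELSE → bronze
student=Noor: major='Bio' → outer ELSE → bronze
student=Sven: major='Math' → inner[score < 91] → major
student=Tara: major='Math' → inner[ELSE] → bronze
student=Uma: major='Hist' → inner[year >= 3] → major
student=Xiu: major='Chem' → outer ELSE → bronze
student=Yara: major='Hist' → inner[year >= 3] → major

bronze, bronze, bronze, major, major, bronze, bronze, major, bronze, major, bronze, major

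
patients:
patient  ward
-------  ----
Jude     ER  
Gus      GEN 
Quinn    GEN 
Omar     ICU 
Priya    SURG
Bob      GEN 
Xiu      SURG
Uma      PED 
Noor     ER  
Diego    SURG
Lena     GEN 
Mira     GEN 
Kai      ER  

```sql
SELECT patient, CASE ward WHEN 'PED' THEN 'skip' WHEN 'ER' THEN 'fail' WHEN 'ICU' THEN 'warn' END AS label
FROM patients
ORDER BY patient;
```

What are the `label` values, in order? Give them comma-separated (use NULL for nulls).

NULL, NULL, NULL, fail, fail, NULL, NULL, fail, warn, NULL, NULL, skip, NULL

patient=Bob: (no match → NULL) → NULL
patient=Diego: (no match → NULL) → NULL
patient=Gus: (no match → NULL) → NULL
patient=Jude: ward='ER' → fail
patient=Kai: ward='ER' → fail
patient=Lena: (no match → NULL) → NULL
patient=Mira: (no match → NULL) → NULL
patient=Noor: ward='ER' → fail
patient=Omar: ward='ICU' → warn
patient=Priya: (no match → NULL) → NULL
patient=Quinn: (no match → NULL) → NULL
patient=Uma: ward='PED' → skip
patient=Xiu: (no match → NULL) → NULL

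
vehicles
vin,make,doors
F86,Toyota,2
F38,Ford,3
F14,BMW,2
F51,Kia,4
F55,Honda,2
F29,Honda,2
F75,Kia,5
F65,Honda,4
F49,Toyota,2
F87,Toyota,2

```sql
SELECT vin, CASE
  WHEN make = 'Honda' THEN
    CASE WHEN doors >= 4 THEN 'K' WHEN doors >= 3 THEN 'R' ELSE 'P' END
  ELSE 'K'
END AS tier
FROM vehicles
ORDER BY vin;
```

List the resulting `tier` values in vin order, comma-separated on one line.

K, P, K, K, K, P, K, K, K, K

vin=F14: make='BMW' → outer ELSE → K
vin=F29: make='Honda' → inner[ELSE] → P
vin=F38: make='Ford' → outer ELSE → K
vin=F49: make='Toyota' → outer ELSE → K
vin=F51: make='Kia' → outer ELSE → K
vin=F55: make='Honda' → inner[ELSE] → P
vin=F65: make='Honda' → inner[doors >= 4] → K
vin=F75: make='Kia' → outer ELSE → K
vin=F86: make='Toyota' → outer ELSE → K
vin=F87: make='Toyota' → outer ELSE → K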